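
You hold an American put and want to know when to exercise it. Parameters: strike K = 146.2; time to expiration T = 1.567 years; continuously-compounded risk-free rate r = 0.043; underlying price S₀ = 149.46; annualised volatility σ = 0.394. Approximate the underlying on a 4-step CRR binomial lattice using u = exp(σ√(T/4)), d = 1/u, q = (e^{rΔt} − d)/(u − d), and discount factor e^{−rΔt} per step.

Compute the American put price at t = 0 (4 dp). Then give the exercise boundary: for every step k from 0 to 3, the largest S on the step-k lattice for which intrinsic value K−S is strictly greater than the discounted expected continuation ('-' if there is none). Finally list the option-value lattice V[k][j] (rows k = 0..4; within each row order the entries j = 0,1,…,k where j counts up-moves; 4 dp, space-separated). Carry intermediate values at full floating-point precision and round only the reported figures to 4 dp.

price = 22.1117
boundary = - - 91.2698 116.7955
tree:
22.1117
35.5643 7.9032
54.9302 15.2444 0.0000
74.8772 29.4045 0.0000 0.0000
90.4648 54.9302 0.0000 0.0000 0.0000

params: Δt=0.39175 u=1.27967 d=0.78145 q=0.47276 e^(-rΔt)=0.98330
t_4 payoffs: 90.4648 54.9302 0.0000 0.0000 0.0000
t_3: node(3,0) S=71.3228 payoff=74.8772 vs cont=72.4351 → 74.8772 [stop]  node(3,1) S=116.7955 payoff=29.4045 vs cont=28.4778 → 29.4045 [stop]  node(3,2) S=191.2599 payoff=0.0000 vs cont=0.0000 → 0.0000 [wait]  node(3,3) S=313.2000 payoff=0.0000 vs cont=0.0000 → 0.0000 [wait]  ⇒ S*(3)=116.7955
t_2: node(2,0) S=91.2698 payoff=54.9302 vs cont=52.4880 → 54.9302 [stop]  node(2,1) S=149.4600 payoff=0.0000 vs cont=15.2444 → 15.2444 [wait]  node(2,2) S=244.7501 payoff=0.0000 vs cont=0.0000 → 0.0000 [wait]  ⇒ S*(2)=91.2698
t_1: node(1,0) S=116.7955 payoff=29.4045 vs cont=35.5643 → 35.5643 [wait]  node(1,1) S=191.2599 payoff=0.0000 vs cont=7.9032 → 7.9032 [wait]  ⇒ S*(1)=-
t_0: node(0,0) S=149.4600 payoff=0.0000 vs cont=22.1117 → 22.1117 [wait]  ⇒ S*(0)=-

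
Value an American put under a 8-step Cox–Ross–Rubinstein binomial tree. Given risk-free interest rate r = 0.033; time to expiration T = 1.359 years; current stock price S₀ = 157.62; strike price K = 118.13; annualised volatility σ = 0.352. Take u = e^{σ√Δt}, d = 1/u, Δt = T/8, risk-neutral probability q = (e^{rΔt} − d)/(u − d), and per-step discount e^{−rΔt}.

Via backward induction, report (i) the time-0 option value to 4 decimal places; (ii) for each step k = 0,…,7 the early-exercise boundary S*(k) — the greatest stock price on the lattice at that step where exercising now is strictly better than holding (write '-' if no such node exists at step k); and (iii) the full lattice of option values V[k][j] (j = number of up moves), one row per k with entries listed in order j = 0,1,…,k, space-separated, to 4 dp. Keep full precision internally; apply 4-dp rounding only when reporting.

Δt=0.16987, u=1.15613, d=0.86495, q=0.48310, disc=e^(-rΔt)=0.99441
k=8 terminal: V=max(K-S,0) → 68.7499 52.1265 29.9070 0.2076 0.0000 0.0000 0.0000 0.0000 0.0000
k=7: j=0 S=57.0899 intr=61.0401 cont=60.3797 V=61.0401[EX]; j=1 S=76.3087 intr=41.8213 cont=41.1609 V=41.8213[EX]; j=2 S=101.9974 intr=16.1326 cont=15.4722 V=16.1326[EX]; j=3 S=136.3339 intr=0.0000 cont=0.1067 V=0.1067[hold]; j=4 S=182.2295 intr=0.0000 cont=0.0000 V=0.0000[hold]; j=5 S=243.5755 intr=0.0000 cont=0.0000 V=0.0000[hold]; j=6 S=325.5730 intr=0.0000 cont=0.0000 V=0.0000[hold]; j=7 S=435.1743 intr=0.0000 cont=0.0000 V=0.0000[hold]  S*(7)=101.9974
k=6: j=0 S=66.0035 intr=52.1265 cont=51.4662 V=52.1265[EX]; j=1 S=88.2230 intr=29.9070 cont=29.2467 V=29.9070[EX]; j=2 S=117.9224 intr=0.2076 cont=8.3436 V=8.3436[hold]; j=3 S=157.6200 intr=0.0000 cont=0.0548 V=0.0548[hold]; j=4 S=210.6814 intr=0.0000 cont=0.0000 V=0.0000[hold]; j=5 S=281.6054 intr=0.0000 cont=0.0000 V=0.0000[hold]; j=6 S=376.4054 intr=0.0000 cont=0.0000 V=0.0000[hold]  S*(6)=88.2230
k=5: j=0 S=76.3087 intr=41.8213 cont=41.1609 V=41.8213[EX]; j=1 S=101.9974 intr=16.1326 cont=19.3808 V=19.3808[hold]; j=2 S=136.3339 intr=0.0000 cont=4.3150 V=4.3150[hold]; j=3 S=182.2295 intr=0.0000 cont=0.0282 V=0.0282[hold]; j=4 S=243.5755 intr=0.0000 cont=0.0000 V=0.0000[hold]; j=5 S=325.5730 intr=0.0000 cont=0.0000 V=0.0000[hold]  S*(5)=76.3087
k=4: j=0 S=88.2230 intr=29.9070 cont=30.8071 V=30.8071[hold]; j=1 S=117.9224 intr=0.2076 cont=12.0349 V=12.0349[hold]; j=2 S=157.6200 intr=0.0000 cont=2.2315 V=2.2315[hold]; j=3 S=210.6814 intr=0.0000 cont=0.0145 V=0.0145[hold]; j=4 S=281.6054 intr=0.0000 cont=0.0000 V=0.0000[hold]  S*(4)=-
k=3: j=0 S=101.9974 intr=16.1326 cont=21.6167 V=21.6167[hold]; j=1 S=136.3339 intr=0.0000 cont=7.2581 V=7.2581[hold]; j=2 S=182.2295 intr=0.0000 cont=1.1540 V=1.1540[hold]; j=3 S=243.5755 intr=0.0000 cont=0.0074 V=0.0074[hold]  S*(3)=-
k=2: j=0 S=117.9224 intr=0.2076 cont=14.5980 V=14.5980[hold]; j=1 S=157.6200 intr=0.0000 cont=4.2851 V=4.2851[hold]; j=2 S=210.6814 intr=0.0000 cont=0.5967 V=0.5967[hold]  S*(2)=-
k=1: j=0 S=136.3339 intr=0.0000 cont=9.5621 V=9.5621[hold]; j=1 S=182.2295 intr=0.0000 cont=2.4893 V=2.4893[hold]  S*(1)=-
k=0: j=0 S=157.6200 intr=0.0000 cont=6.1108 V=6.1108[hold]  S*(0)=-

price = 6.1108
boundary = - - - - - 76.3087 88.2230 101.9974
tree:
6.1108
9.5621 2.4893
14.5980 4.2851 0.5967
21.6167 7.2581 1.1540 0.0074
30.8071 12.0349 2.2315 0.0145 0.0000
41.8213 19.3808 4.3150 0.0282 0.0000 0.0000
52.1265 29.9070 8.3436 0.0548 0.0000 0.0000 0.0000
61.0401 41.8213 16.1326 0.1067 0.0000 0.0000 0.0000 0.0000
68.7499 52.1265 29.9070 0.2076 0.0000 0.0000 0.0000 0.0000 0.0000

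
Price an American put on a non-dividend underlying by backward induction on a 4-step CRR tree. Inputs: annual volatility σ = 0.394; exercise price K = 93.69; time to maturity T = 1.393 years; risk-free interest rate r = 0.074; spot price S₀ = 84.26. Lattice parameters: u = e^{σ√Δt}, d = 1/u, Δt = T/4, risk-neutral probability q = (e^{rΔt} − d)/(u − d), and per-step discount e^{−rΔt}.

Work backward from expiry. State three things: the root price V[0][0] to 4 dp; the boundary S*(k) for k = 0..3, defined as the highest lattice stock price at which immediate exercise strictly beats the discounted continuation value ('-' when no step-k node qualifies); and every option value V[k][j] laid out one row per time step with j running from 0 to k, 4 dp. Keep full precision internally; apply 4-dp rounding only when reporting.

Δt=0.34825, u=1.26176, d=0.79254, q=0.49777, disc=e^(-rΔt)=0.97456
k=4 terminal: V=max(K-S,0) → 60.4462 40.7644 9.4300 0.0000 0.0000
k=3: j=0 S=41.9457 intr=51.7443 cont=49.3607 V=51.7443[EX]; j=1 S=66.7796 intr=26.9104 cont=24.5268 V=26.9104[EX]; j=2 S=106.3162 intr=0.0000 cont=4.6156 V=4.6156[hold]; j=3 S=169.2603 intr=0.0000 cont=0.0000 V=0.0000[hold]  S*(3)=66.7796
k=2: j=0 S=52.9256 intr=40.7644 cont=38.3808 V=40.7644[EX]; j=1 S=84.2600 intr=9.4300 cont=15.4104 V=15.4104[hold]; j=2 S=134.1458 intr=0.0000 cont=2.2591 V=2.2591[hold]  S*(2)=52.9256
k=1: j=0 S=66.7796 intr=26.9104 cont=27.4280 V=27.4280[hold]; j=1 S=106.3162 intr=0.0000 cont=8.6386 V=8.6386[hold]  S*(1)=-
k=0: j=0 S=84.2600 intr=9.4300 cont=17.6154 V=17.6154[hold]  S*(0)=-

price = 17.6154
boundary = - - 52.9256 66.7796
tree:
17.6154
27.4280 8.6386
40.7644 15.4104 2.2591
51.7443 26.9104 4.6156 0.0000
60.4462 40.7644 9.4300 0.0000 0.0000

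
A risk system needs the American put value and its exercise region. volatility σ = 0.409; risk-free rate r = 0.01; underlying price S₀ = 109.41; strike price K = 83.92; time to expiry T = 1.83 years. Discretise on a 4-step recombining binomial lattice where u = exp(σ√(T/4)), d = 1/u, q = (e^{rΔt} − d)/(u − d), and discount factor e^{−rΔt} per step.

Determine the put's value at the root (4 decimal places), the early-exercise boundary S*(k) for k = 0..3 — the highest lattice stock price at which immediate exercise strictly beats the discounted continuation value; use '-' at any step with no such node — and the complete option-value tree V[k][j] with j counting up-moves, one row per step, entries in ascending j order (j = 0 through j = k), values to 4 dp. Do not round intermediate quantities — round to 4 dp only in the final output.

price = 11.0787
boundary = - - - 47.7116
tree:
11.0787
16.9944 3.6487
25.3302 6.5391 0.0000
36.2084 11.7192 0.0000 0.0000
47.7391 21.0029 0.0000 0.0000 0.0000

Δt=0.45750, u=1.31869, d=0.75833, q=0.43946, disc=e^(-rΔt)=0.99544
k=4 terminal: V=max(K-S,0) → 47.7391 21.0029 0.0000 0.0000 0.0000
k=3: j=0 S=47.7116 intr=36.2084 cont=35.8253 V=36.2084[EX]; j=1 S=82.9684 intr=0.9516 cont=11.7192 V=11.7192[hold]; j=2 S=144.2784 intr=0.0000 cont=0.0000 V=0.0000[hold]; j=3 S=250.8938 intr=0.0000 cont=0.0000 V=0.0000[hold]  S*(3)=47.7116
k=2: j=0 S=62.9171 intr=21.0029 cont=25.3302 V=25.3302[hold]; j=1 S=109.4100 intr=0.0000 cont=6.5391 V=6.5391[hold]; j=2 S=190.2592 intr=0.0000 cont=0.0000 V=0.0000[hold]  S*(2)=-
k=1: j=0 S=82.9684 intr=0.9516 cont=16.9944 V=16.9944[hold]; j=1 S=144.2784 intr=0.0000 cont=3.6487 V=3.6487[hold]  S*(1)=-
k=0: j=0 S=109.4100 intr=0.0000 cont=11.0787 V=11.0787[hold]  S*(0)=-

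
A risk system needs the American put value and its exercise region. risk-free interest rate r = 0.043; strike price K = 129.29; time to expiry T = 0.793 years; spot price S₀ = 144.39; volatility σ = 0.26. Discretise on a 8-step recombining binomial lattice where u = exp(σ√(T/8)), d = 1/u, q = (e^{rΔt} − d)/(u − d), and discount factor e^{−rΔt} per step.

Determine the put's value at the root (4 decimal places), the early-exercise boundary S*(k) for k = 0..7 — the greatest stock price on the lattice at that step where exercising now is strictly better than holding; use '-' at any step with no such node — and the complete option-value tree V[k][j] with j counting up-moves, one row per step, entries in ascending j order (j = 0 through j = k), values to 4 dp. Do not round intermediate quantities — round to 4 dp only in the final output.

price = 5.4672
boundary = - - - - 104.0720 95.8922 104.0720 112.9496
tree:
5.4672
8.3899 2.6556
12.5305 4.4121 0.9605
18.1211 7.1698 1.7528 0.1939
25.2180 11.3347 3.1578 0.3938 0.0000
33.3978 17.3012 5.5964 0.8000 0.0000 0.0000
40.9347 25.2180 9.7061 1.6251 0.0000 0.0000 0.0000
47.8793 33.3978 16.3404 3.3010 0.0000 0.0000 0.0000 0.0000
54.2780 40.9347 25.2180 6.7055 0.0000 0.0000 0.0000 0.0000 0.0000

Δt=0.09913, u=1.08530, d=0.92140, q=0.50561, disc=e^(-rΔt)=0.99575
k=8 terminal: V=max(K-S,0) → 54.2780 40.9347 25.2180 6.7055 0.0000 0.0000 0.0000 0.0000 0.0000
k=7: j=0 S=81.4107 intr=47.8793 cont=47.3294 V=47.8793[EX]; j=1 S=95.8922 intr=33.3978 cont=32.8479 V=33.3978[EX]; j=2 S=112.9496 intr=16.3404 cont=15.7905 V=16.3404[EX]; j=3 S=133.0413 intr=0.0000 cont=3.3010 V=3.3010[hold]; j=4 S=156.7068 intr=0.0000 cont=0.0000 V=0.0000[hold]; j=5 S=184.5821 intr=0.0000 cont=0.0000 V=0.0000[hold]; j=6 S=217.4158 intr=0.0000 cont=0.0000 V=0.0000[hold]; j=7 S=256.0900 intr=0.0000 cont=0.0000 V=0.0000[hold]  S*(7)=112.9496
k=6: j=0 S=88.3553 intr=40.9347 cont=40.3848 V=40.9347[EX]; j=1 S=104.0720 intr=25.2180 cont=24.6681 V=25.2180[EX]; j=2 S=122.5845 intr=6.7055 cont=9.7061 V=9.7061[hold]; j=3 S=144.3900 intr=0.0000 cont=1.6251 V=1.6251[hold]; j=4 S=170.0743 intr=0.0000 cont=0.0000 V=0.0000[hold]; j=5 S=200.3274 intr=0.0000 cont=0.0000 V=0.0000[hold]; j=6 S=235.9619 intr=0.0000 cont=0.0000 V=0.0000[hold]  S*(6)=104.0720
k=5: j=0 S=95.8922 intr=33.3978 cont=32.8479 V=33.3978[EX]; j=1 S=112.9496 intr=16.3404 cont=17.3012 V=17.3012[hold]; j=2 S=133.0413 intr=0.0000 cont=5.5964 V=5.5964[hold]; j=3 S=156.7068 intr=0.0000 cont=0.8000 V=0.8000[hold]; j=4 S=184.5821 intr=0.0000 cont=0.0000 V=0.0000[hold]; j=5 S=217.4158 intr=0.0000 cont=0.0000 V=0.0000[hold]  S*(5)=95.8922
k=4: j=0 S=104.0720 intr=25.2180 cont=25.1518 V=25.2180[EX]; j=1 S=122.5845 intr=6.7055 cont=11.3347 V=11.3347[hold]; j=2 S=144.3900 intr=0.0000 cont=3.1578 V=3.1578[hold]; j=3 S=170.0743 intr=0.0000 cont=0.3938 V=0.3938[hold]; j=4 S=200.3274 intr=0.0000 cont=0.0000 V=0.0000[hold]  S*(4)=104.0720
k=3: j=0 S=112.9496 intr=16.3404 cont=18.1211 V=18.1211[hold]; j=1 S=133.0413 intr=0.0000 cont=7.1698 V=7.1698[hold]; j=2 S=156.7068 intr=0.0000 cont=1.7528 V=1.7528[hold]; j=3 S=184.5821 intr=0.0000 cont=0.1939 V=0.1939[hold]  S*(3)=-
k=2: j=0 S=122.5845 intr=6.7055 cont=12.5305 V=12.5305[hold]; j=1 S=144.3900 intr=0.0000 cont=4.4121 V=4.4121[hold]; j=2 S=170.0743 intr=0.0000 cont=0.9605 V=0.9605[hold]  S*(2)=-
k=1: j=0 S=133.0413 intr=0.0000 cont=8.3899 V=8.3899[hold]; j=1 S=156.7068 intr=0.0000 cont=2.6556 V=2.6556[hold]  S*(1)=-
k=0: j=0 S=144.3900 intr=0.0000 cont=5.4672 V=5.4672[hold]  S*(0)=-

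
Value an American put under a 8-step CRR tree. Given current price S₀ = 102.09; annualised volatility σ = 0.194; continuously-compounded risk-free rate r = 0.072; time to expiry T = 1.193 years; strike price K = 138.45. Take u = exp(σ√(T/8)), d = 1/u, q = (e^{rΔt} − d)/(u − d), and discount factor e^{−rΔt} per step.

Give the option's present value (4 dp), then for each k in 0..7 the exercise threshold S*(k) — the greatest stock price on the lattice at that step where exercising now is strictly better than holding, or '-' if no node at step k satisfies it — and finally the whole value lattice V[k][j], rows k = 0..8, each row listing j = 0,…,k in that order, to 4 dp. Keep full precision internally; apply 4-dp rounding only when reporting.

price = 36.3600
boundary = 102.0900 110.0320 118.5918 110.0320 118.5918 110.0320 118.5918 127.8176
tree:
36.3600
43.7288 28.4180
50.5656 36.3600 19.8582
56.9090 43.7288 28.4180 12.2106
62.7946 50.5656 36.3600 19.8582 6.2736
68.2553 56.9090 43.7288 28.4180 11.4401 2.2242
73.3219 62.7946 50.5656 36.3600 19.8582 4.8659 0.1346
78.0228 68.2553 56.9090 43.7288 28.4180 10.6324 0.3045 0.0000
82.3843 73.3219 62.7946 50.5656 36.3600 19.8582 0.6890 0.0000 0.0000

Δt=0.14913  u=1.07779  d=0.92782  q=0.55326  discount=0.98932
step 8 (expiry): payoffs max(K−S,0) = 82.3843 73.3219 62.7946 50.5656 36.3600 19.8582 0.6890 0.0000 0.0000
step 7: (k=7,j=0): S=60.4272, (K−S)⁺=78.0228, hold=76.5442 ⇒ V=78.0228 exercise | (k=7,j=1): S=70.1947, (K−S)⁺=68.2553, hold=66.7767 ⇒ V=68.2553 exercise | (k=7,j=2): S=81.5410, (K−S)⁺=56.9090, hold=55.4304 ⇒ V=56.9090 exercise | (k=7,j=3): S=94.7212, (K−S)⁺=43.7288, hold=42.2502 ⇒ V=43.7288 exercise | (k=7,j=4): S=110.0320, (K−S)⁺=28.4180, hold=26.9394 ⇒ V=28.4180 exercise | (k=7,j=5): S=127.8176, (K−S)⁺=10.6324, hold=9.1538 ⇒ V=10.6324 exercise | (k=7,j=6): S=148.4780, (K−S)⁺=0.0000, hold=0.3045 ⇒ V=0.3045 continue | (k=7,j=7): S=172.4780, (K−S)⁺=0.0000, hold=0.0000 ⇒ V=0.0000 continue  boundary S*=127.8176
step 6: (k=6,j=0): S=65.1281, (K−S)⁺=73.3219, hold=71.8433 ⇒ V=73.3219 exercise | (k=6,j=1): S=75.6554, (K−S)⁺=62.7946, hold=61.3160 ⇒ V=62.7946 exercise | (k=6,j=2): S=87.8844, (K−S)⁺=50.5656, hold=49.0870 ⇒ V=50.5656 exercise | (k=6,j=3): S=102.0900, (K−S)⁺=36.3600, hold=34.8814 ⇒ V=36.3600 exercise | (k=6,j=4): S=118.5918, (K−S)⁺=19.8582, hold=18.3796 ⇒ V=19.8582 exercise | (k=6,j=5): S=137.7610, (K−S)⁺=0.6890, hold=4.8659 ⇒ V=4.8659 continue | (k=6,j=6): S=160.0287, (K−S)⁺=0.0000, hold=0.1346 ⇒ V=0.1346 continue  boundary S*=118.5918
step 5: (k=5,j=0): S=70.1947, (K−S)⁺=68.2553, hold=66.7767 ⇒ V=68.2553 exercise | (k=5,j=1): S=81.5410, (K−S)⁺=56.9090, hold=55.4304 ⇒ V=56.9090 exercise | (k=5,j=2): S=94.7212, (K−S)⁺=43.7288, hold=42.2502 ⇒ V=43.7288 exercise | (k=5,j=3): S=110.0320, (K−S)⁺=28.4180, hold=26.9394 ⇒ V=28.4180 exercise | (k=5,j=4): S=127.8176, (K−S)⁺=10.6324, hold=11.4401 ⇒ V=11.4401 continue | (k=5,j=5): S=148.4780, (K−S)⁺=0.0000, hold=2.2242 ⇒ V=2.2242 continue  boundary S*=110.0320
step 4: (k=4,j=0): S=75.6554, (K−S)⁺=62.7946, hold=61.3160 ⇒ V=62.7946 exercise | (k=4,j=1): S=87.8844, (K−S)⁺=50.5656, hold=49.0870 ⇒ V=50.5656 exercise | (k=4,j=2): S=102.0900, (K−S)⁺=36.3600, hold=34.8814 ⇒ V=36.3600 exercise | (k=4,j=3): S=118.5918, (K−S)⁺=19.8582, hold=18.8216 ⇒ V=19.8582 exercise | (k=4,j=4): S=137.7610, (K−S)⁺=0.6890, hold=6.2736 ⇒ V=6.2736 continue  boundary S*=118.5918
step 3: (k=3,j=0): S=81.5410, (K−S)⁺=56.9090, hold=55.4304 ⇒ V=56.9090 exercise | (k=3,j=1): S=94.7212, (K−S)⁺=43.7288, hold=42.2502 ⇒ V=43.7288 exercise | (k=3,j=2): S=110.0320, (K−S)⁺=28.4180, hold=26.9394 ⇒ V=28.4180 exercise | (k=3,j=3): S=127.8176, (K−S)⁺=10.6324, hold=12.2106 ⇒ V=12.2106 continue  boundary S*=110.0320
step 2: (k=2,j=0): S=87.8844, (K−S)⁺=50.5656, hold=49.0870 ⇒ V=50.5656 exercise | (k=2,j=1): S=102.0900, (K−S)⁺=36.3600, hold=34.8814 ⇒ V=36.3600 exercise | (k=2,j=2): S=118.5918, (K−S)⁺=19.8582, hold=19.2434 ⇒ V=19.8582 exercise  boundary S*=118.5918
step 1: (k=1,j=0): S=94.7212, (K−S)⁺=43.7288, hold=42.2502 ⇒ V=43.7288 exercise | (k=1,j=1): S=110.0320, (K−S)⁺=28.4180, hold=26.9394 ⇒ V=28.4180 exercise  boundary S*=110.0320
step 0: (k=0,j=0): S=102.0900, (K−S)⁺=36.3600, hold=34.8814 ⇒ V=36.3600 exercise  boundary S*=102.0900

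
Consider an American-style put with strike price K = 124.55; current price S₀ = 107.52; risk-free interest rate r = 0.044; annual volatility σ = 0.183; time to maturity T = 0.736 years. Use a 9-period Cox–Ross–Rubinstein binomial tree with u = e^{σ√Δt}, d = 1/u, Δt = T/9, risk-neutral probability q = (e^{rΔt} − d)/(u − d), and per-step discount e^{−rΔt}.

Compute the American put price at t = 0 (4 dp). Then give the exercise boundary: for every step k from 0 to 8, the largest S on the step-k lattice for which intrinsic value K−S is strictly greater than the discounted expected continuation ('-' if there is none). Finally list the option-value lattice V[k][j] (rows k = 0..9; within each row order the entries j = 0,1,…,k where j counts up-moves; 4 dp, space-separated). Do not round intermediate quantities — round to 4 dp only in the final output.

price = 17.1621
boundary = - 102.0379 107.5200 102.0379 107.5200 102.0379 107.5200 113.2966 107.5200
tree:
17.1621
22.5121 12.3690
27.7146 17.0300 8.1751
32.6519 22.5121 12.0295 4.6929
37.3375 27.7146 17.0300 7.5216 2.1283
41.7841 32.6519 22.5121 11.6011 3.8282 0.5823
46.0040 37.3375 27.7146 17.0300 6.6969 1.2209 0.0000
50.0088 41.7841 32.6519 22.5121 11.2534 2.5598 0.0000 0.0000
53.8094 46.0040 37.3375 27.7146 17.0300 5.3672 0.0000 0.0000 0.0000
57.4162 50.0088 41.7841 32.6519 22.5121 11.2534 0.0000 0.0000 0.0000 0.0000

params: Δt=0.08178 u=1.05373 d=0.94901 q=0.52134 e^(-rΔt)=0.99641
t_9 payoffs: 57.4162 50.0088 41.7841 32.6519 22.5121 11.2534 0.0000 0.0000 0.0000 0.0000
t_8: node(8,0) S=70.7406 payoff=53.8094 vs cont=53.3621 → 53.8094 [stop]  node(8,1) S=78.5460 payoff=46.0040 vs cont=45.5567 → 46.0040 [stop]  node(8,2) S=87.2125 payoff=37.3375 vs cont=36.8901 → 37.3375 [stop]  node(8,3) S=96.8354 payoff=27.7146 vs cont=27.2673 → 27.7146 [stop]  node(8,4) S=107.5200 payoff=17.0300 vs cont=16.5826 → 17.0300 [stop]  node(8,5) S=119.3835 payoff=5.1665 vs cont=5.3672 → 5.3672 [wait]  node(8,6) S=132.5560 payoff=0.0000 vs cont=0.0000 → 0.0000 [wait]  node(8,7) S=147.1820 payoff=0.0000 vs cont=0.0000 → 0.0000 [wait]  node(8,8) S=163.4217 payoff=0.0000 vs cont=0.0000 → 0.0000 [wait]  ⇒ S*(8)=107.5200
t_7: node(7,0) S=74.5412 payoff=50.0088 vs cont=49.5615 → 50.0088 [stop]  node(7,1) S=82.7659 payoff=41.7841 vs cont=41.3368 → 41.7841 [stop]  node(7,2) S=91.8981 payoff=32.6519 vs cont=32.2045 → 32.6519 [stop]  node(7,3) S=102.0379 payoff=22.5121 vs cont=22.0647 → 22.5121 [stop]  node(7,4) S=113.2966 payoff=11.2534 vs cont=10.9103 → 11.2534 [stop]  node(7,5) S=125.7975 payoff=0.0000 vs cont=2.5598 → 2.5598 [wait]  node(7,6) S=139.6777 payoff=0.0000 vs cont=0.0000 → 0.0000 [wait]  node(7,7) S=155.0895 payoff=0.0000 vs cont=0.0000 → 0.0000 [wait]  ⇒ S*(7)=113.2966
t_6: node(6,0) S=78.5460 payoff=46.0040 vs cont=45.5567 → 46.0040 [stop]  node(6,1) S=87.2125 payoff=37.3375 vs cont=36.8901 → 37.3375 [stop]  node(6,2) S=96.8354 payoff=27.7146 vs cont=27.2673 → 27.7146 [stop]  node(6,3) S=107.5200 payoff=17.0300 vs cont=16.5826 → 17.0300 [stop]  node(6,4) S=119.3835 payoff=5.1665 vs cont=6.6969 → 6.6969 [wait]  node(6,5) S=132.5560 payoff=0.0000 vs cont=1.2209 → 1.2209 [wait]  node(6,6) S=147.1820 payoff=0.0000 vs cont=0.0000 → 0.0000 [wait]  ⇒ S*(6)=107.5200
t_5: node(5,0) S=82.7659 payoff=41.7841 vs cont=41.3368 → 41.7841 [stop]  node(5,1) S=91.8981 payoff=32.6519 vs cont=32.2045 → 32.6519 [stop]  node(5,2) S=102.0379 payoff=22.5121 vs cont=22.0647 → 22.5121 [stop]  node(5,3) S=113.2966 payoff=11.2534 vs cont=11.6011 → 11.6011 [wait]  node(5,4) S=125.7975 payoff=0.0000 vs cont=3.8282 → 3.8282 [wait]  node(5,5) S=139.6777 payoff=0.0000 vs cont=0.5823 → 0.5823 [wait]  ⇒ S*(5)=102.0379
t_4: node(4,0) S=87.2125 payoff=37.3375 vs cont=36.8901 → 37.3375 [stop]  node(4,1) S=96.8354 payoff=27.7146 vs cont=27.2673 → 27.7146 [stop]  node(4,2) S=107.5200 payoff=17.0300 vs cont=16.7632 → 17.0300 [stop]  node(4,3) S=119.3835 payoff=5.1665 vs cont=7.5216 → 7.5216 [wait]  node(4,4) S=132.5560 payoff=0.0000 vs cont=2.1283 → 2.1283 [wait]  ⇒ S*(4)=107.5200
t_3: node(3,0) S=91.8981 payoff=32.6519 vs cont=32.2045 → 32.6519 [stop]  node(3,1) S=102.0379 payoff=22.5121 vs cont=22.0647 → 22.5121 [stop]  node(3,2) S=113.2966 payoff=11.2534 vs cont=12.0295 → 12.0295 [wait]  node(3,3) S=125.7975 payoff=0.0000 vs cont=4.6929 → 4.6929 [wait]  ⇒ S*(3)=102.0379
t_2: node(2,0) S=96.8354 payoff=27.7146 vs cont=27.2673 → 27.7146 [stop]  node(2,1) S=107.5200 payoff=17.0300 vs cont=16.9858 → 17.0300 [stop]  node(2,2) S=119.3835 payoff=5.1665 vs cont=8.1751 → 8.1751 [wait]  ⇒ S*(2)=107.5200
t_1: node(1,0) S=102.0379 payoff=22.5121 vs cont=22.0647 → 22.5121 [stop]  node(1,1) S=113.2966 payoff=11.2534 vs cont=12.3690 → 12.3690 [wait]  ⇒ S*(1)=102.0379
t_0: node(0,0) S=107.5200 payoff=17.0300 vs cont=17.1621 → 17.1621 [wait]  ⇒ S*(0)=-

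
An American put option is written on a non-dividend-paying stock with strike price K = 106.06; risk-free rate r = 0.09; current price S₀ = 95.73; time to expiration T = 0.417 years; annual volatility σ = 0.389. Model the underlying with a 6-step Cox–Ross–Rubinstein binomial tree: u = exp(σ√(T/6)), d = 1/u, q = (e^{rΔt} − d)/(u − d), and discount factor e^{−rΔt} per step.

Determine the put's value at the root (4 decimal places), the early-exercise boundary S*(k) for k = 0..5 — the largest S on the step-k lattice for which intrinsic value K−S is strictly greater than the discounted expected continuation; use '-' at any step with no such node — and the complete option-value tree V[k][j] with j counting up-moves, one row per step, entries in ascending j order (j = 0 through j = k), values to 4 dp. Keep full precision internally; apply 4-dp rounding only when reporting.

params: Δt=0.06950 u=1.10799 d=0.90253 q=0.50492 e^(-rΔt)=0.99376
t_6 payoffs: 54.3204 42.5418 28.0818 10.3300 0.0000 0.0000 0.0000
t_5: node(5,0) S=57.3271 payoff=48.7329 vs cont=48.0715 → 48.7329 [stop]  node(5,1) S=70.3778 payoff=35.6822 vs cont=35.0209 → 35.6822 [stop]  node(5,2) S=86.3994 payoff=19.6606 vs cont=18.9993 → 19.6606 [stop]  node(5,3) S=106.0683 payoff=0.0000 vs cont=5.0823 → 5.0823 [wait]  node(5,4) S=130.2149 payoff=0.0000 vs cont=0.0000 → 0.0000 [wait]  node(5,5) S=159.8585 payoff=0.0000 vs cont=0.0000 → 0.0000 [wait]  ⇒ S*(5)=86.3994
t_4: node(4,0) S=63.5182 payoff=42.5418 vs cont=41.8805 → 42.5418 [stop]  node(4,1) S=77.9782 payoff=28.0818 vs cont=27.4205 → 28.0818 [stop]  node(4,2) S=95.7300 payoff=10.3300 vs cont=12.2230 → 12.2230 [wait]  node(4,3) S=117.5231 payoff=0.0000 vs cont=2.5004 → 2.5004 [wait]  node(4,4) S=144.2774 payoff=0.0000 vs cont=0.0000 → 0.0000 [wait]  ⇒ S*(4)=77.9782
t_3: node(3,0) S=70.3778 payoff=35.6822 vs cont=35.0209 → 35.6822 [stop]  node(3,1) S=86.3994 payoff=19.6606 vs cont=19.9492 → 19.9492 [wait]  node(3,2) S=106.0683 payoff=0.0000 vs cont=7.2682 → 7.2682 [wait]  node(3,3) S=130.2149 payoff=0.0000 vs cont=1.2302 → 1.2302 [wait]  ⇒ S*(3)=70.3778
t_2: node(2,0) S=77.9782 payoff=28.0818 vs cont=27.5653 → 28.0818 [stop]  node(2,1) S=95.7300 payoff=10.3300 vs cont=13.4618 → 13.4618 [wait]  node(2,2) S=117.5231 payoff=0.0000 vs cont=4.1932 → 4.1932 [wait]  ⇒ S*(2)=77.9782
t_1: node(1,0) S=86.3994 payoff=19.6606 vs cont=20.5708 → 20.5708 [wait]  node(1,1) S=106.0683 payoff=0.0000 vs cont=8.7271 → 8.7271 [wait]  ⇒ S*(1)=-
t_0: node(0,0) S=95.7300 payoff=10.3300 vs cont=14.4996 → 14.4996 [wait]  ⇒ S*(0)=-

price = 14.4996
boundary = - - 77.9782 70.3778 77.9782 86.3994
tree:
14.4996
20.5708 8.7271
28.0818 13.4618 4.1932
35.6822 19.9492 7.2682 1.2302
42.5418 28.0818 12.2230 2.5004 0.0000
48.7329 35.6822 19.6606 5.0823 0.0000 0.0000
54.3204 42.5418 28.0818 10.3300 0.0000 0.0000 0.0000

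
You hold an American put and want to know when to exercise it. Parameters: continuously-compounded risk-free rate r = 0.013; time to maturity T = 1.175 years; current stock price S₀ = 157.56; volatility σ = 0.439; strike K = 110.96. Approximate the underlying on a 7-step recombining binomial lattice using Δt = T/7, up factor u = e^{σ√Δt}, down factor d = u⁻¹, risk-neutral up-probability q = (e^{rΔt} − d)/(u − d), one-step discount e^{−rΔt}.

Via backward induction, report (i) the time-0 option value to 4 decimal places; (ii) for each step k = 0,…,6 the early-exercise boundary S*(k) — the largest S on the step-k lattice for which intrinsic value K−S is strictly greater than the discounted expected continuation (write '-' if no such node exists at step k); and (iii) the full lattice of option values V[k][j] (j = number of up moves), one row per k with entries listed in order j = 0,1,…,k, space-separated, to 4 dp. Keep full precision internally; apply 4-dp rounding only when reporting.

params: Δt=0.16786 u=1.19705 d=0.83539 q=0.46120 e^(-rΔt)=0.99782
t_7 payoffs: 66.2236 46.8560 19.1036 0.0000 0.0000 0.0000 0.0000 0.0000
t_6: node(6,0) S=53.5517 payoff=57.4083 vs cont=57.1665 → 57.4083 [stop]  node(6,1) S=76.7357 payoff=34.2243 vs cont=33.9825 → 34.2243 [stop]  node(6,2) S=109.9567 payoff=1.0033 vs cont=10.2707 → 10.2707 [wait]  node(6,3) S=157.5600 payoff=0.0000 vs cont=0.0000 → 0.0000 [wait]  node(6,4) S=225.7721 payoff=0.0000 vs cont=0.0000 → 0.0000 [wait]  node(6,5) S=323.5152 payoff=0.0000 vs cont=0.0000 → 0.0000 [wait]  node(6,6) S=463.5740 payoff=0.0000 vs cont=0.0000 → 0.0000 [wait]  ⇒ S*(6)=76.7357
t_5: node(5,0) S=64.1040 payoff=46.8560 vs cont=46.6141 → 46.8560 [stop]  node(5,1) S=91.8564 payoff=19.1036 vs cont=23.1265 → 23.1265 [wait]  node(5,2) S=131.6236 payoff=0.0000 vs cont=5.5218 → 5.5218 [wait]  node(5,3) S=188.6071 payoff=0.0000 vs cont=0.0000 → 0.0000 [wait]  node(5,4) S=270.2605 payoff=0.0000 vs cont=0.0000 → 0.0000 [wait]  node(5,5) S=387.2638 payoff=0.0000 vs cont=0.0000 → 0.0000 [wait]  ⇒ S*(5)=64.1040
t_4: node(4,0) S=76.7357 payoff=34.2243 vs cont=35.8338 → 35.8338 [wait]  node(4,1) S=109.9567 payoff=1.0033 vs cont=14.9746 → 14.9746 [wait]  node(4,2) S=157.5600 payoff=0.0000 vs cont=2.9687 → 2.9687 [wait]  node(4,3) S=225.7721 payoff=0.0000 vs cont=0.0000 → 0.0000 [wait]  node(4,4) S=323.5152 payoff=0.0000 vs cont=0.0000 → 0.0000 [wait]  ⇒ S*(4)=-
t_3: node(3,0) S=91.8564 payoff=19.1036 vs cont=26.1564 → 26.1564 [wait]  node(3,1) S=131.6236 payoff=0.0000 vs cont=9.4169 → 9.4169 [wait]  node(3,2) S=188.6071 payoff=0.0000 vs cont=1.5961 → 1.5961 [wait]  node(3,3) S=270.2605 payoff=0.0000 vs cont=0.0000 → 0.0000 [wait]  ⇒ S*(3)=-
t_2: node(2,0) S=109.9567 payoff=1.0033 vs cont=18.3961 → 18.3961 [wait]  node(2,1) S=157.5600 payoff=0.0000 vs cont=5.7973 → 5.7973 [wait]  node(2,2) S=225.7721 payoff=0.0000 vs cont=0.8581 → 0.8581 [wait]  ⇒ S*(2)=-
t_1: node(1,0) S=131.6236 payoff=0.0000 vs cont=12.5581 → 12.5581 [wait]  node(1,1) S=188.6071 payoff=0.0000 vs cont=3.5117 → 3.5117 [wait]  ⇒ S*(1)=-
t_0: node(0,0) S=157.5600 payoff=0.0000 vs cont=8.3677 → 8.3677 [wait]  ⇒ S*(0)=-

price = 8.3677
boundary = - - - - - 64.1040 76.7357
tree:
8.3677
12.5581 3.5117
18.3961 5.7973 0.8581
26.1564 9.4169 1.5961 0.0000
35.8338 14.9746 2.9687 0.0000 0.0000
46.8560 23.1265 5.5218 0.0000 0.0000 0.0000
57.4083 34.2243 10.2707 0.0000 0.0000 0.0000 0.0000
66.2236 46.8560 19.1036 0.0000 0.0000 0.0000 0.0000 0.0000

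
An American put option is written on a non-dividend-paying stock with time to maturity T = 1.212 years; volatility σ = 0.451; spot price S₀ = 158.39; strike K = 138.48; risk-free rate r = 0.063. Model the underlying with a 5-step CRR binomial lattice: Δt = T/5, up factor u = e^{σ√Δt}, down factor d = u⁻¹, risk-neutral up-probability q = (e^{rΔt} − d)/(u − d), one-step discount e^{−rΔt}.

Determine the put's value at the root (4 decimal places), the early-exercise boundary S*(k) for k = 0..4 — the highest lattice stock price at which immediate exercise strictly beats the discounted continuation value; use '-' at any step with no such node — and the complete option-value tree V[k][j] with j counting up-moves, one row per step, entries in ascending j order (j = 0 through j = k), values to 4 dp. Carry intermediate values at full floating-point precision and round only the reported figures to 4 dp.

price = 16.8593
boundary = - - - 81.3632 101.5924
tree:
16.8593
26.2381 7.2032
39.5591 12.5966 1.5702
57.1168 21.7390 3.0606 0.0000
73.3180 36.8876 5.9658 0.0000 0.0000
86.2931 57.1168 11.6288 0.0000 0.0000 0.0000

params: Δt=0.24240 u=1.24863 d=0.80088 q=0.47908 e^(-rΔt)=0.98484
t_5 payoffs: 86.2931 57.1168 11.6288 0.0000 0.0000 0.0000
t_4: node(4,0) S=65.1620 payoff=73.3180 vs cont=71.2193 → 73.3180 [stop]  node(4,1) S=101.5924 payoff=36.8876 vs cont=34.7889 → 36.8876 [stop]  node(4,2) S=158.3900 payoff=0.0000 vs cont=5.9658 → 5.9658 [wait]  node(4,3) S=246.9417 payoff=0.0000 vs cont=0.0000 → 0.0000 [wait]  node(4,4) S=385.0003 payoff=0.0000 vs cont=0.0000 → 0.0000 [wait]  ⇒ S*(4)=101.5924
t_3: node(3,0) S=81.3632 payoff=57.1168 vs cont=55.0182 → 57.1168 [stop]  node(3,1) S=126.8512 payoff=11.6288 vs cont=21.7390 → 21.7390 [wait]  node(3,2) S=197.7703 payoff=0.0000 vs cont=3.0606 → 3.0606 [wait]  node(3,3) S=308.3385 payoff=0.0000 vs cont=0.0000 → 0.0000 [wait]  ⇒ S*(3)=81.3632
t_2: node(2,0) S=101.5924 payoff=36.8876 vs cont=39.5591 → 39.5591 [wait]  node(2,1) S=158.3900 payoff=0.0000 vs cont=12.5966 → 12.5966 [wait]  node(2,2) S=246.9417 payoff=0.0000 vs cont=1.5702 → 1.5702 [wait]  ⇒ S*(2)=-
t_1: node(1,0) S=126.8512 payoff=11.6288 vs cont=26.2381 → 26.2381 [wait]  node(1,1) S=197.7703 payoff=0.0000 vs cont=7.2032 → 7.2032 [wait]  ⇒ S*(1)=-
t_0: node(0,0) S=158.3900 payoff=0.0000 vs cont=16.8593 → 16.8593 [wait]  ⇒ S*(0)=-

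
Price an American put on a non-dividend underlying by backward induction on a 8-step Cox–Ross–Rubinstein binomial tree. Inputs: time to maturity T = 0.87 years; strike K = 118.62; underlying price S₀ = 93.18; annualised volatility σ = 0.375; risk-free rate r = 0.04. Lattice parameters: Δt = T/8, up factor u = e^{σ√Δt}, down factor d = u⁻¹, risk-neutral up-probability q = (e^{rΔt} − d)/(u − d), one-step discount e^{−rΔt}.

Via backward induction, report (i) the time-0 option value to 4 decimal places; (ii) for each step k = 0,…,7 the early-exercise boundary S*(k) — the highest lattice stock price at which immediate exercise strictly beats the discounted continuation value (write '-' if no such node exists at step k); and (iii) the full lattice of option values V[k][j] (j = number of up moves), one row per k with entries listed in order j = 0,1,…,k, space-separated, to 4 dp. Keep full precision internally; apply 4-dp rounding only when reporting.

params: Δt=0.10875 u=1.13164 d=0.88368 q=0.48670 e^(-rΔt)=0.99566
t_8 payoffs: 83.9729 74.2508 61.8008 45.8573 25.4400 0.0000 0.0000 0.0000 0.0000
t_7: node(7,0) S=39.2080 payoff=79.4120 vs cont=78.8972 → 79.4120 [stop]  node(7,1) S=50.2098 payoff=68.4102 vs cont=67.8954 → 68.4102 [stop]  node(7,2) S=64.2987 payoff=54.3213 vs cont=53.8065 → 54.3213 [stop]  node(7,3) S=82.3409 payoff=36.2791 vs cont=35.7642 → 36.2791 [stop]  node(7,4) S=105.4459 payoff=13.1741 vs cont=13.0016 → 13.1741 [stop]  node(7,5) S=135.0341 payoff=0.0000 vs cont=0.0000 → 0.0000 [wait]  node(7,6) S=172.9248 payoff=0.0000 vs cont=0.0000 → 0.0000 [wait]  node(7,7) S=221.4477 payoff=0.0000 vs cont=0.0000 → 0.0000 [wait]  ⇒ S*(7)=105.4459
t_6: node(6,0) S=44.3692 payoff=74.2508 vs cont=73.7360 → 74.2508 [stop]  node(6,1) S=56.8192 payoff=61.8008 vs cont=61.2859 → 61.8008 [stop]  node(6,2) S=72.7627 payoff=45.8573 vs cont=45.3424 → 45.8573 [stop]  node(6,3) S=93.1800 payoff=25.4400 vs cont=24.9251 → 25.4400 [stop]  node(6,4) S=119.3264 payoff=0.0000 vs cont=6.7329 → 6.7329 [wait]  node(6,5) S=152.8095 payoff=0.0000 vs cont=0.0000 → 0.0000 [wait]  node(6,6) S=195.6880 payoff=0.0000 vs cont=0.0000 → 0.0000 [wait]  ⇒ S*(6)=93.1800
t_5: node(5,0) S=50.2098 payoff=68.4102 vs cont=67.8954 → 68.4102 [stop]  node(5,1) S=64.2987 payoff=54.3213 vs cont=53.8065 → 54.3213 [stop]  node(5,2) S=82.3409 payoff=36.2791 vs cont=35.7642 → 36.2791 [stop]  node(5,3) S=105.4459 payoff=13.1741 vs cont=16.2642 → 16.2642 [wait]  node(5,4) S=135.0341 payoff=0.0000 vs cont=3.4409 → 3.4409 [wait]  node(5,5) S=172.9248 payoff=0.0000 vs cont=0.0000 → 0.0000 [wait]  ⇒ S*(5)=82.3409
t_4: node(4,0) S=56.8192 payoff=61.8008 vs cont=61.2859 → 61.8008 [stop]  node(4,1) S=72.7627 payoff=45.8573 vs cont=45.3424 → 45.8573 [stop]  node(4,2) S=93.1800 payoff=25.4400 vs cont=26.4226 → 26.4226 [wait]  node(4,3) S=119.3264 payoff=0.0000 vs cont=9.9796 → 9.9796 [wait]  node(4,4) S=152.8095 payoff=0.0000 vs cont=1.7586 → 1.7586 [wait]  ⇒ S*(4)=72.7627
t_3: node(3,0) S=64.2987 payoff=54.3213 vs cont=53.8065 → 54.3213 [stop]  node(3,1) S=82.3409 payoff=36.2791 vs cont=36.2403 → 36.2791 [stop]  node(3,2) S=105.4459 payoff=13.1741 vs cont=18.3397 → 18.3397 [wait]  node(3,3) S=135.0341 payoff=0.0000 vs cont=5.9524 → 5.9524 [wait]  ⇒ S*(3)=82.3409
t_2: node(2,0) S=72.7627 payoff=45.8573 vs cont=45.3424 → 45.8573 [stop]  node(2,1) S=93.1800 payoff=25.4400 vs cont=27.4283 → 27.4283 [wait]  node(2,2) S=119.3264 payoff=0.0000 vs cont=12.2573 → 12.2573 [wait]  ⇒ S*(2)=72.7627
t_1: node(1,0) S=82.3409 payoff=36.2791 vs cont=36.7277 → 36.7277 [wait]  node(1,1) S=105.4459 payoff=13.1741 vs cont=19.9575 → 19.9575 [wait]  ⇒ S*(1)=-
t_0: node(0,0) S=93.1800 payoff=25.4400 vs cont=28.4416 → 28.4416 [wait]  ⇒ S*(0)=-

price = 28.4416
boundary = - - 72.7627 82.3409 72.7627 82.3409 93.1800 105.4459
tree:
28.4416
36.7277 19.9575
45.8573 27.4283 12.2573
54.3213 36.2791 18.3397 5.9524
61.8008 45.8573 26.4226 9.9796 1.7586
68.4102 54.3213 36.2791 16.2642 3.4409 0.0000
74.2508 61.8008 45.8573 25.4400 6.7329 0.0000 0.0000
79.4120 68.4102 54.3213 36.2791 13.1741 0.0000 0.0000 0.0000
83.9729 74.2508 61.8008 45.8573 25.4400 0.0000 0.0000 0.0000 0.0000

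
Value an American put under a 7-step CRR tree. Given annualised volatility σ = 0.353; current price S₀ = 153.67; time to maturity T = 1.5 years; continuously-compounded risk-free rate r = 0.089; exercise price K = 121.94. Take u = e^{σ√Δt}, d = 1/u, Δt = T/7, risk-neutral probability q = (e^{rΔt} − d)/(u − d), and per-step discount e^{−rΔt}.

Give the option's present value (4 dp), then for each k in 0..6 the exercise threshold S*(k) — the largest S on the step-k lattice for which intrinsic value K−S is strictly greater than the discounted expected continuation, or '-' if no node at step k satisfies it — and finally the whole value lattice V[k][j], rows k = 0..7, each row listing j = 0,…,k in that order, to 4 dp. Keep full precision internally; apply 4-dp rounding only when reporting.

Δt=0.21429, u=1.17752, d=0.84925, q=0.51789, disc=e^(-rΔt)=0.98111
k=7 terminal: V=max(K-S,0) → 72.9823 54.0580 27.8186 0.0000 0.0000 0.0000 0.0000 0.0000
k=6: j=0 S=57.6485 intr=64.2915 cont=61.9880 V=64.2915[EX]; j=1 S=79.9322 intr=42.0078 cont=39.7043 V=42.0078[EX]; j=2 S=110.8295 intr=11.1105 cont=13.1582 V=13.1582[hold]; j=3 S=153.6700 intr=0.0000 cont=0.0000 V=0.0000[hold]; j=4 S=213.0703 intr=0.0000 cont=0.0000 V=0.0000[hold]; j=5 S=295.4313 intr=0.0000 cont=0.0000 V=0.0000[hold]; j=6 S=409.6286 intr=0.0000 cont=0.0000 V=0.0000[hold]  S*(6)=79.9322
k=5: j=0 S=67.8820 intr=54.0580 cont=51.7544 V=54.0580[EX]; j=1 S=94.1214 intr=27.8186 cont=26.5555 V=27.8186[EX]; j=2 S=130.5035 intr=0.0000 cont=6.2238 V=6.2238[hold]; j=3 S=180.9489 intr=0.0000 cont=0.0000 V=0.0000[hold]; j=4 S=250.8937 intr=0.0000 cont=0.0000 V=0.0000[hold]; j=5 S=347.8752 intr=0.0000 cont=0.0000 V=0.0000[hold]  S*(5)=94.1214
k=4: j=0 S=79.9322 intr=42.0078 cont=39.7043 V=42.0078[EX]; j=1 S=110.8295 intr=11.1105 cont=16.3206 V=16.3206[hold]; j=2 S=153.6700 intr=0.0000 cont=2.9439 V=2.9439[hold]; j=3 S=213.0703 intr=0.0000 cont=0.0000 V=0.0000[hold]; j=4 S=295.4313 intr=0.0000 cont=0.0000 V=0.0000[hold]  S*(4)=79.9322
k=3: j=0 S=94.1214 intr=27.8186 cont=28.1623 V=28.1623[hold]; j=1 S=130.5035 intr=0.0000 cont=9.2154 V=9.2154[hold]; j=2 S=180.9489 intr=0.0000 cont=1.3924 V=1.3924[hold]; j=3 S=250.8937 intr=0.0000 cont=0.0000 V=0.0000[hold]  S*(3)=-
k=2: j=0 S=110.8295 intr=11.1105 cont=18.0032 V=18.0032[hold]; j=1 S=153.6700 intr=0.0000 cont=5.0664 V=5.0664[hold]; j=2 S=213.0703 intr=0.0000 cont=0.6586 V=0.6586[hold]  S*(2)=-
k=1: j=0 S=130.5035 intr=0.0000 cont=11.0898 V=11.0898[hold]; j=1 S=180.9489 intr=0.0000 cont=2.7311 V=2.7311[hold]  S*(1)=-
k=0: j=0 S=153.6700 intr=0.0000 cont=6.6332 V=6.6332[hold]  S*(0)=-

price = 6.6332
boundary = - - - - 79.9322 94.1214 79.9322
tree:
6.6332
11.0898 2.7311
18.0032 5.0664 0.6586
28.1623 9.2154 1.3924 0.0000
42.0078 16.3206 2.9439 0.0000 0.0000
54.0580 27.8186 6.2238 0.0000 0.0000 0.0000
64.2915 42.0078 13.1582 0.0000 0.0000 0.0000 0.0000
72.9823 54.0580 27.8186 0.0000 0.0000 0.0000 0.0000 0.0000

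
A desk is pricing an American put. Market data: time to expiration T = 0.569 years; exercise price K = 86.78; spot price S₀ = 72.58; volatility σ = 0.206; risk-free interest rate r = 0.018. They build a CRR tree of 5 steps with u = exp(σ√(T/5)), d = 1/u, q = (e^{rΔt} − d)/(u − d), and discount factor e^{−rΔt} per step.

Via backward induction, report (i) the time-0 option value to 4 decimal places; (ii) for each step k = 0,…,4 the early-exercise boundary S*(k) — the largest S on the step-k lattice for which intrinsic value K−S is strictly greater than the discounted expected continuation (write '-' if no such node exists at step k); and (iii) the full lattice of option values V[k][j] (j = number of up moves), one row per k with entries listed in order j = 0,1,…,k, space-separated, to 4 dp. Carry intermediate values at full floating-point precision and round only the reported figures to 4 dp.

params: Δt=0.11380 u=1.07196 d=0.93287 q=0.49738 e^(-rΔt)=0.99795
t_5 payoffs: 35.5038 27.8582 19.0725 8.9768 0.0000 0.0000
t_4: node(4,0) S=54.9662 payoff=31.8138 vs cont=31.6362 → 31.8138 [stop]  node(4,1) S=63.1621 payoff=23.6179 vs cont=23.4403 → 23.6179 [stop]  node(4,2) S=72.5800 payoff=14.2000 vs cont=14.0224 → 14.2000 [stop]  node(4,3) S=83.4022 payoff=3.3778 vs cont=4.5028 → 4.5028 [wait]  node(4,4) S=95.8380 payoff=0.0000 vs cont=0.0000 → 0.0000 [wait]  ⇒ S*(4)=72.5800
t_3: node(3,0) S=58.9218 payoff=27.8582 vs cont=27.6806 → 27.8582 [stop]  node(3,1) S=67.7075 payoff=19.0725 vs cont=18.8949 → 19.0725 [stop]  node(3,2) S=77.8032 payoff=8.9768 vs cont=9.3576 → 9.3576 [wait]  node(3,3) S=89.4041 payoff=0.0000 vs cont=2.2586 → 2.2586 [wait]  ⇒ S*(3)=67.7075
t_2: node(2,0) S=63.1621 payoff=23.6179 vs cont=23.4403 → 23.6179 [stop]  node(2,1) S=72.5800 payoff=14.2000 vs cont=14.2114 → 14.2114 [wait]  node(2,2) S=83.4022 payoff=3.3778 vs cont=5.8148 → 5.8148 [wait]  ⇒ S*(2)=63.1621
t_1: node(1,0) S=67.7075 payoff=19.0725 vs cont=18.9006 → 19.0725 [stop]  node(1,1) S=77.8032 payoff=8.9768 vs cont=10.0146 → 10.0146 [wait]  ⇒ S*(1)=67.7075
t_0: node(0,0) S=72.5800 payoff=14.2000 vs cont=14.5375 → 14.5375 [wait]  ⇒ S*(0)=-

price = 14.5375
boundary = - 67.7075 63.1621 67.7075 72.5800
tree:
14.5375
19.0725 10.0146
23.6179 14.2114 5.8148
27.8582 19.0725 9.3576 2.2586
31.8138 23.6179 14.2000 4.5028 0.0000
35.5038 27.8582 19.0725 8.9768 0.0000 0.0000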